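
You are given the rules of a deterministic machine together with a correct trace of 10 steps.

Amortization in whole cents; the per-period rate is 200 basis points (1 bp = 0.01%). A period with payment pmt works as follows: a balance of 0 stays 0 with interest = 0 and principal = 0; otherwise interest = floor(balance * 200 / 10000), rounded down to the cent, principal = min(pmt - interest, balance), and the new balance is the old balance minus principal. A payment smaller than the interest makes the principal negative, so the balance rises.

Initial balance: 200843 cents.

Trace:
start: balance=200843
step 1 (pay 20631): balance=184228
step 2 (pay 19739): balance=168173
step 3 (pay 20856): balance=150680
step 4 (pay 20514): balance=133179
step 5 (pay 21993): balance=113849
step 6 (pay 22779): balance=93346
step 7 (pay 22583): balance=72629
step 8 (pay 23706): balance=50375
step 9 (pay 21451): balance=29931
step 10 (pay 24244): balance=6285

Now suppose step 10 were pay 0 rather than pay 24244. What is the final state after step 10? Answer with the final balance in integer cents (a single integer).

30529

(re-executing from step 10 with the substitution; state before step 10: balance=29931)
step 10 (pay 0): balance=30529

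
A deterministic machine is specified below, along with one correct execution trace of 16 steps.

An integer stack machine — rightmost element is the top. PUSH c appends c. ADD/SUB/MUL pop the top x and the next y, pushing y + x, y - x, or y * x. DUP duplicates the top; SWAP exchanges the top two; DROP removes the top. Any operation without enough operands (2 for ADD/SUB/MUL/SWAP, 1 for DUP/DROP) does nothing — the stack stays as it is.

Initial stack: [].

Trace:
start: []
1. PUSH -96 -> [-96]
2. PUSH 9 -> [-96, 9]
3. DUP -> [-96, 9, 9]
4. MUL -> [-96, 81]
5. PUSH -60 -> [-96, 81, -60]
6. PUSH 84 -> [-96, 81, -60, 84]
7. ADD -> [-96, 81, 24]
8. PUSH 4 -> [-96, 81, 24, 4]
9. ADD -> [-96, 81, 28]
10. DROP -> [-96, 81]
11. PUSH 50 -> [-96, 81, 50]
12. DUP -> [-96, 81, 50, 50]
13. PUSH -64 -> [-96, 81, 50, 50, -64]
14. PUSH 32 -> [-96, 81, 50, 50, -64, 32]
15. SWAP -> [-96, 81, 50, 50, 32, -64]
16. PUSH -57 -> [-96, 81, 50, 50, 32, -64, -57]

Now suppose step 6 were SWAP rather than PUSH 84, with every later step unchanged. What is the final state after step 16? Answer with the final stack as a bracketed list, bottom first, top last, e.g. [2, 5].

[-96, 50, 50, 32, -64, -57]

(re-executing from step 6 with the substitution; state before step 6: [-96, 81, -60])
6. SWAP -> [-96, -60, 81]
7. ADD -> [-96, 21]
8. PUSH 4 -> [-96, 21, 4]
9. ADD -> [-96, 25]
10. DROP -> [-96]
11. PUSH 50 -> [-96, 50]
12. DUP -> [-96, 50, 50]
13. PUSH -64 -> [-96, 50, 50, -64]
14. PUSH 32 -> [-96, 50, 50, -64, 32]
15. SWAP -> [-96, 50, 50, 32, -64]
16. PUSH -57 -> [-96, 50, 50, 32, -64, -57]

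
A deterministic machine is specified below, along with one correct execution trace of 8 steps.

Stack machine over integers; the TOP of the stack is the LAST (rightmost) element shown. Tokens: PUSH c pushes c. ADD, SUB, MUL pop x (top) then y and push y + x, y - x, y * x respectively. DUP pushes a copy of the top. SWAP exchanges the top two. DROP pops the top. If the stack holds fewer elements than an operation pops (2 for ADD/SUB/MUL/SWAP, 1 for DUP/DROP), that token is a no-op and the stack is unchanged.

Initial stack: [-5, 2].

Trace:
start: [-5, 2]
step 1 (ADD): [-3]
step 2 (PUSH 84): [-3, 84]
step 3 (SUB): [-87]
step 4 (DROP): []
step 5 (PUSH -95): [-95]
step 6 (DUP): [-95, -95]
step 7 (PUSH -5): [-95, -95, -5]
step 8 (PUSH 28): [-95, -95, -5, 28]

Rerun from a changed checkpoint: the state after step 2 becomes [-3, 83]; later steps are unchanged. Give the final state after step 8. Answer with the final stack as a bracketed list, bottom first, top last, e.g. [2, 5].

[-95, -95, -5, 28]

state after step 2 := [-3, 83]
step 3 (SUB): [-86]
step 4 (DROP): []
step 5 (PUSH -95): [-95]
step 6 (DUP): [-95, -95]
step 7 (PUSH -5): [-95, -95, -5]
step 8 (PUSH 28): [-95, -95, -5, 28]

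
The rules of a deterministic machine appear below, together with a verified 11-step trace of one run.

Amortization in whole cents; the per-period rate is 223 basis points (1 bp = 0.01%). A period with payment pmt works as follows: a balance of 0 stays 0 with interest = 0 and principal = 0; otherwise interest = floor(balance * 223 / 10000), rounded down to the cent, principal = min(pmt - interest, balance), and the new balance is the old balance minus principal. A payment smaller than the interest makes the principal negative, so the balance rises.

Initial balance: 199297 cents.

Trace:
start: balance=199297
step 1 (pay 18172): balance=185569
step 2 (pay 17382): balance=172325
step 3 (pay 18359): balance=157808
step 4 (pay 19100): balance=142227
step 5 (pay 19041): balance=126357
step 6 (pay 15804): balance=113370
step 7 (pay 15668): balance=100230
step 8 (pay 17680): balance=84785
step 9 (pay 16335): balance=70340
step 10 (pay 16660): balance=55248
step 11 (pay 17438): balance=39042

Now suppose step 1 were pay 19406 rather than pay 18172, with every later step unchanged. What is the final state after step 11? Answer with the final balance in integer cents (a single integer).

(re-executing from step 1 with the substitution; state before step 1: balance=199297)
step 1 (pay 19406): balance=184335
step 2 (pay 17382): balance=171063
step 3 (pay 18359): balance=156518
step 4 (pay 19100): balance=140908
step 5 (pay 19041): balance=125009
step 6 (pay 15804): balance=111992
step 7 (pay 15668): balance=98821
step 8 (pay 17680): balance=83344
step 9 (pay 16335): balance=68867
step 10 (pay 16660): balance=53742
step 11 (pay 17438): balance=37502

37502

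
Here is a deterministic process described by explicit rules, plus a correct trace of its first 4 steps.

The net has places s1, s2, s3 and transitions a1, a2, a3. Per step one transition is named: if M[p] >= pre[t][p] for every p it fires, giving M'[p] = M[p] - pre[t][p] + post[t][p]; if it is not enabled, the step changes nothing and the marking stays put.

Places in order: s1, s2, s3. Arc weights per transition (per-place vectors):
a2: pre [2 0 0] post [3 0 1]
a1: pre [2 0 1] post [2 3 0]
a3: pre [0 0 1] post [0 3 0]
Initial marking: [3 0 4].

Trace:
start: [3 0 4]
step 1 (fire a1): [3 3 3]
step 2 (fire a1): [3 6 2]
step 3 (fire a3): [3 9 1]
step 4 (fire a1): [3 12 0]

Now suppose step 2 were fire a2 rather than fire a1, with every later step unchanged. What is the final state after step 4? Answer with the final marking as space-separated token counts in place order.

4 9 2

(re-executing from step 2 with the substitution; state before step 2: [3 3 3])
step 2 (fire a2): [4 3 4]
step 3 (fire a3): [4 6 3]
step 4 (fire a1): [4 9 2]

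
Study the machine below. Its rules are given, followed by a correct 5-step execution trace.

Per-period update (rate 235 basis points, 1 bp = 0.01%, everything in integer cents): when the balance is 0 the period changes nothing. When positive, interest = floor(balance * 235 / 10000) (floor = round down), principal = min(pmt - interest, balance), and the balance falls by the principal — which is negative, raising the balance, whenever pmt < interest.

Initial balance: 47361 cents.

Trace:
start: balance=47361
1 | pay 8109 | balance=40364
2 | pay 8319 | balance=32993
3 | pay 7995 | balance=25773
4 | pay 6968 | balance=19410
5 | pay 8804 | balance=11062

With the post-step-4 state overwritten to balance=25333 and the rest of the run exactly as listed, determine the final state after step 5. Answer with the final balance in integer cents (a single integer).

state after step 4 := balance=25333
5 | pay 8804 | balance=17124

17124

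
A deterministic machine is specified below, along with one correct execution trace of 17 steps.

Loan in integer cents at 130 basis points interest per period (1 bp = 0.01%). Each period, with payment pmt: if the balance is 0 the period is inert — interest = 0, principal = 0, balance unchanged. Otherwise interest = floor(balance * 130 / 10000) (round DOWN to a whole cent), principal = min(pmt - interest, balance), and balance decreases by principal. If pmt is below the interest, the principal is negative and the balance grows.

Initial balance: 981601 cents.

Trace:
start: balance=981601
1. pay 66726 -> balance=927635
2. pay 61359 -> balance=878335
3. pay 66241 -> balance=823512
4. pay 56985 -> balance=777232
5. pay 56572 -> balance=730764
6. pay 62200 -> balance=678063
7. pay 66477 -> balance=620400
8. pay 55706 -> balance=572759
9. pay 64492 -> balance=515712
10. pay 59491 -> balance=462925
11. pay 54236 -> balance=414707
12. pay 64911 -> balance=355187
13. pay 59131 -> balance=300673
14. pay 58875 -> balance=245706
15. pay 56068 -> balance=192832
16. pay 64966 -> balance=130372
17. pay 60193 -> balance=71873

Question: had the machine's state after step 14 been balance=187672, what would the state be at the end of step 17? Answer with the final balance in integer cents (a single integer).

state after step 14 := balance=187672
15. pay 56068 -> balance=134043
16. pay 64966 -> balance=70819
17. pay 60193 -> balance=11546

11546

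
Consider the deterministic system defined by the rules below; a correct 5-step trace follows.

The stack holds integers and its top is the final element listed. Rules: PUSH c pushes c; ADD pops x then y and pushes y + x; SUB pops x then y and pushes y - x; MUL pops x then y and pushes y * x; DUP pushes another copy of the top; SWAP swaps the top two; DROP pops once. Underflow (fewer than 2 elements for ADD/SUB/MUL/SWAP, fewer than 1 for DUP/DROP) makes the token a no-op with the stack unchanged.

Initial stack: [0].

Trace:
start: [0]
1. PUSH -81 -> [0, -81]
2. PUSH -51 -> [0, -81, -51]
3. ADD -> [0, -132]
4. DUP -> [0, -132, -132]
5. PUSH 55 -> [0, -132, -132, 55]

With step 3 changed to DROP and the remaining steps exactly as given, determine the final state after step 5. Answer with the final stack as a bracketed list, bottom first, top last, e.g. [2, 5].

[0, -81, -81, 55]

(re-executing from step 3 with the substitution; state before step 3: [0, -81, -51])
3. DROP -> [0, -81]
4. DUP -> [0, -81, -81]
5. PUSH 55 -> [0, -81, -81, 55]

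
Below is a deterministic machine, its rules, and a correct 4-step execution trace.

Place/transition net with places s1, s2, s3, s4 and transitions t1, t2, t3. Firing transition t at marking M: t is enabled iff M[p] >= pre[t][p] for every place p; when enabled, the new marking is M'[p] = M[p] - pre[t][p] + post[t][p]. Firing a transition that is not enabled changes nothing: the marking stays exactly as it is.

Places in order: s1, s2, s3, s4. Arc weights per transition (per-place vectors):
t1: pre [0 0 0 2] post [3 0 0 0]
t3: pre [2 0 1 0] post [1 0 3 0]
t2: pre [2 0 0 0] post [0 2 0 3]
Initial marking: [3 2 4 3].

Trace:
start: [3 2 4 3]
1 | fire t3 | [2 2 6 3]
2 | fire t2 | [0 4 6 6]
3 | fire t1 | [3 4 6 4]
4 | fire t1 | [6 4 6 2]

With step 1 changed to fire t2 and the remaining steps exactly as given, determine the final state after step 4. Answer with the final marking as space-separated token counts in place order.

(re-executing from step 1 with the substitution; state before step 1: [3 2 4 3])
1 | fire t2 | [1 4 4 6]
2 | fire t2 | [1 4 4 6]
3 | fire t1 | [4 4 4 4]
4 | fire t1 | [7 4 4 2]

7 4 4 2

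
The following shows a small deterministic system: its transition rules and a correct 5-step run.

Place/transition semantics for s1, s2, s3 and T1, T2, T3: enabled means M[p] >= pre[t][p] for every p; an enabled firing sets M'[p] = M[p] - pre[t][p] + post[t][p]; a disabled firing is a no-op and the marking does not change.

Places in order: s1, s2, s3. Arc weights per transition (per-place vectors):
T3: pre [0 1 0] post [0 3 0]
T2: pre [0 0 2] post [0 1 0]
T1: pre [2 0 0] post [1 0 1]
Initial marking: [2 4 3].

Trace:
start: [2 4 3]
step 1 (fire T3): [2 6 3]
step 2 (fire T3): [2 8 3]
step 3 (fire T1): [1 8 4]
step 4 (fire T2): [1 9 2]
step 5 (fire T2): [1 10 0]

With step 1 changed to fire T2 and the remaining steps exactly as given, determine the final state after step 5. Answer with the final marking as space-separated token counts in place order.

1 8 0

(re-executing from step 1 with the substitution; state before step 1: [2 4 3])
step 1 (fire T2): [2 5 1]
step 2 (fire T3): [2 7 1]
step 3 (fire T1): [1 7 2]
step 4 (fire T2): [1 8 0]
step 5 (fire T2): [1 8 0]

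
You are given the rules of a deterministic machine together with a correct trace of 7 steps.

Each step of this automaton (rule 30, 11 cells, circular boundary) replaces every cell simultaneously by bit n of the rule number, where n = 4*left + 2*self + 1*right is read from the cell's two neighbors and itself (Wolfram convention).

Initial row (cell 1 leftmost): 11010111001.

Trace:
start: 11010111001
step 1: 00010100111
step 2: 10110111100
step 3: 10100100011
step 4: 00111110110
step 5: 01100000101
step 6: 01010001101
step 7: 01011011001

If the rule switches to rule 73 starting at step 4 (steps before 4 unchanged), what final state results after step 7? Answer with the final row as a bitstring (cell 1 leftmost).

(re-executing steps 4..7 under rule 73; state before step 4: 10100100011)
step 4: 10000001010
step 5: 00111100000
step 6: 10100101111
step 7: 10000001000

10000001000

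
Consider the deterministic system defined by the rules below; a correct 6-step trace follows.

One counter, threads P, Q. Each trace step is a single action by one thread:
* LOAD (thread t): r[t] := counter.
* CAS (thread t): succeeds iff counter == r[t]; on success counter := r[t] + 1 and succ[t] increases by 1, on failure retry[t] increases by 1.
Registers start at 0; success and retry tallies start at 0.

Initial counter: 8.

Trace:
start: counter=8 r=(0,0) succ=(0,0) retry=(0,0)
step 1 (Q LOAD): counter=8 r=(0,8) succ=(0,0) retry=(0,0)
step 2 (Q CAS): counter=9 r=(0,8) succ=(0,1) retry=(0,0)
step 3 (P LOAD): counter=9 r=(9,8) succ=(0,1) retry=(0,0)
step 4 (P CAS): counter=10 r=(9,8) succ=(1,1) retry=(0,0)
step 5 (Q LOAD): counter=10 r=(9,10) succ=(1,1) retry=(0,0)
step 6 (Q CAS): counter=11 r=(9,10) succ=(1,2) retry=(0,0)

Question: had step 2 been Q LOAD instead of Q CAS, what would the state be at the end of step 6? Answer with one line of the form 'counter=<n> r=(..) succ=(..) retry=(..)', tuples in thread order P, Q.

(re-executing from step 2 with the substitution; state before step 2: counter=8 r=(0,8) succ=(0,0) retry=(0,0))
step 2 (Q LOAD): counter=8 r=(0,8) succ=(0,0) retry=(0,0)
step 3 (P LOAD): counter=8 r=(8,8) succ=(0,0) retry=(0,0)
step 4 (P CAS): counter=9 r=(8,8) succ=(1,0) retry=(0,0)
step 5 (Q LOAD): counter=9 r=(8,9) succ=(1,0) retry=(0,0)
step 6 (Q CAS): counter=10 r=(8,9) succ=(1,1) retry=(0,0)

counter=10 r=(8,9) succ=(1,1) retry=(0,0)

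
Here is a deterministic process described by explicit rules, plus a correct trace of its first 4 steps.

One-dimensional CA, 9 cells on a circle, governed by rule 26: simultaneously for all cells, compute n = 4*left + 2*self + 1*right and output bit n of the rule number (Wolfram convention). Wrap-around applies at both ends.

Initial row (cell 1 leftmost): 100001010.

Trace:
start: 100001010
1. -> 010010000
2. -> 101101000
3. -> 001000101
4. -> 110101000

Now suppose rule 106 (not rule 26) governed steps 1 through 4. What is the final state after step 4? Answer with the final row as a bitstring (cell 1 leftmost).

(re-executing steps 1..4 under rule 106; state before step 1: 100001010)
1. -> 000010101
2. -> 000101010
3. -> 001010100
4. -> 010101000

010101000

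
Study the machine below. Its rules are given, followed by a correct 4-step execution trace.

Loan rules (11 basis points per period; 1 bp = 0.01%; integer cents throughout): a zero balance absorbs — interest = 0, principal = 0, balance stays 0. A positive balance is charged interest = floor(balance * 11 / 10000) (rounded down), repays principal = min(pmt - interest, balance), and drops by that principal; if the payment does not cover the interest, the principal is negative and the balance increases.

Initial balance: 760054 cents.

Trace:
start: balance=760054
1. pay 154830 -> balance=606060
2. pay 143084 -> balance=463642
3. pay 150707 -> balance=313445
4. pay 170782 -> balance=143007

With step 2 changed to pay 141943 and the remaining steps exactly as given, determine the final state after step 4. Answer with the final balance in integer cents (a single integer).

144151

(re-executing from step 2 with the substitution; state before step 2: balance=606060)
2. pay 141943 -> balance=464783
3. pay 150707 -> balance=314587
4. pay 170782 -> balance=144151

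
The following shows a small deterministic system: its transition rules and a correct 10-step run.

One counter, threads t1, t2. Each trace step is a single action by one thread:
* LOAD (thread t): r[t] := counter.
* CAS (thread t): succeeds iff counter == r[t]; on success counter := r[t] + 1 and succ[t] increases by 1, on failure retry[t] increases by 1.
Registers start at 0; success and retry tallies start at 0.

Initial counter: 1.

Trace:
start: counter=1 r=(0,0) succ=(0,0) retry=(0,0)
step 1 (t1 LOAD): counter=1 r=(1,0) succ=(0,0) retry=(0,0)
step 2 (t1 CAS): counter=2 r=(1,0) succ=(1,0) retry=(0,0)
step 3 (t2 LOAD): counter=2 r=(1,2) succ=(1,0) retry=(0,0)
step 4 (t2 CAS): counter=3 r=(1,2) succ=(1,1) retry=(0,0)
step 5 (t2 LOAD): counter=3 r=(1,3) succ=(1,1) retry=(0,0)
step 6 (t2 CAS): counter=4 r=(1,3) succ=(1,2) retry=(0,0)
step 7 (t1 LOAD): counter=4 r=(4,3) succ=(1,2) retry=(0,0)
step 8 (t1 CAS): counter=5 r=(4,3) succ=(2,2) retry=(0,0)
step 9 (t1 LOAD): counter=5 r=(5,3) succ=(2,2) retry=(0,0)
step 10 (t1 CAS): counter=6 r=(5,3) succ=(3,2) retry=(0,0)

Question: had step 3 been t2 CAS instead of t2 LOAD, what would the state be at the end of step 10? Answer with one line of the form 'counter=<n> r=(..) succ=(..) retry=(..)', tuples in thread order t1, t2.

counter=5 r=(4,2) succ=(3,1) retry=(0,2)

(re-executing from step 3 with the substitution; state before step 3: counter=2 r=(1,0) succ=(1,0) retry=(0,0))
step 3 (t2 CAS): counter=2 r=(1,0) succ=(1,0) retry=(0,1)
step 4 (t2 CAS): counter=2 r=(1,0) succ=(1,0) retry=(0,2)
step 5 (t2 LOAD): counter=2 r=(1,2) succ=(1,0) retry=(0,2)
step 6 (t2 CAS): counter=3 r=(1,2) succ=(1,1) retry=(0,2)
step 7 (t1 LOAD): counter=3 r=(3,2) succ=(1,1) retry=(0,2)
step 8 (t1 CAS): counter=4 r=(3,2) succ=(2,1) retry=(0,2)
step 9 (t1 LOAD): counter=4 r=(4,2) succ=(2,1) retry=(0,2)
step 10 (t1 CAS): counter=5 r=(4,2) succ=(3,1) retry=(0,2)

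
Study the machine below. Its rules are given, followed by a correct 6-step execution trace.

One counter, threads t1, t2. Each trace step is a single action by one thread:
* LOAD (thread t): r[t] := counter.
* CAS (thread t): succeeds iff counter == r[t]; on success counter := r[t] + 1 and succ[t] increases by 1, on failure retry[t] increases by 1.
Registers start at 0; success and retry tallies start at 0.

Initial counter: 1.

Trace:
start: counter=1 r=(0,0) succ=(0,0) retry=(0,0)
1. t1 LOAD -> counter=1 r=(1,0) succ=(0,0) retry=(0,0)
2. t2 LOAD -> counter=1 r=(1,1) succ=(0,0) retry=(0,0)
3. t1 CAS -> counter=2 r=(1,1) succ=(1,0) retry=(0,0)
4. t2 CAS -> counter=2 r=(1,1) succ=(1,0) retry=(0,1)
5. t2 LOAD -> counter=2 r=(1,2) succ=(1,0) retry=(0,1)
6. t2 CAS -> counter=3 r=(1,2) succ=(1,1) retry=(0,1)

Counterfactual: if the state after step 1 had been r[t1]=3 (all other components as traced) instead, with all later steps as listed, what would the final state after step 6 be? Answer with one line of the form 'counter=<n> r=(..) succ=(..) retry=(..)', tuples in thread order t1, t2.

counter=3 r=(3,2) succ=(0,2) retry=(1,0)

state after step 1 := counter=1 r=(3,0) succ=(0,0) retry=(0,0)
2. t2 LOAD -> counter=1 r=(3,1) succ=(0,0) retry=(0,0)
3. t1 CAS -> counter=1 r=(3,1) succ=(0,0) retry=(1,0)
4. t2 CAS -> counter=2 r=(3,1) succ=(0,1) retry=(1,0)
5. t2 LOAD -> counter=2 r=(3,2) succ=(0,1) retry=(1,0)
6. t2 CAS -> counter=3 r=(3,2) succ=(0,2) retry=(1,0)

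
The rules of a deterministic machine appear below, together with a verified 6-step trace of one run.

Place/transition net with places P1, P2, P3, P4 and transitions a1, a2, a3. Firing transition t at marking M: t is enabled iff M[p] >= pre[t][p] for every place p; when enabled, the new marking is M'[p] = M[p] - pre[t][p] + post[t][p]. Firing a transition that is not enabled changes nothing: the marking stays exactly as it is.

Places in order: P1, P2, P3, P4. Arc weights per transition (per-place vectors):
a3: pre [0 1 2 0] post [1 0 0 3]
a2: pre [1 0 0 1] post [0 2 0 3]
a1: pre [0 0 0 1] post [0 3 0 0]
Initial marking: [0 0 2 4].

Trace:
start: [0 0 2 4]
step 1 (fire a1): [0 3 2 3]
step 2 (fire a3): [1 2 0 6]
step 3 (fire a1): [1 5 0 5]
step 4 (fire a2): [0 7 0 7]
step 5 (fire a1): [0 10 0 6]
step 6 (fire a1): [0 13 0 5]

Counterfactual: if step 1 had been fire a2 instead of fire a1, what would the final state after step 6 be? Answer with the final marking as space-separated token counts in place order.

0 9 2 1

(re-executing from step 1 with the substitution; state before step 1: [0 0 2 4])
step 1 (fire a2): [0 0 2 4]
step 2 (fire a3): [0 0 2 4]
step 3 (fire a1): [0 3 2 3]
step 4 (fire a2): [0 3 2 3]
step 5 (fire a1): [0 6 2 2]
step 6 (fire a1): [0 9 2 1]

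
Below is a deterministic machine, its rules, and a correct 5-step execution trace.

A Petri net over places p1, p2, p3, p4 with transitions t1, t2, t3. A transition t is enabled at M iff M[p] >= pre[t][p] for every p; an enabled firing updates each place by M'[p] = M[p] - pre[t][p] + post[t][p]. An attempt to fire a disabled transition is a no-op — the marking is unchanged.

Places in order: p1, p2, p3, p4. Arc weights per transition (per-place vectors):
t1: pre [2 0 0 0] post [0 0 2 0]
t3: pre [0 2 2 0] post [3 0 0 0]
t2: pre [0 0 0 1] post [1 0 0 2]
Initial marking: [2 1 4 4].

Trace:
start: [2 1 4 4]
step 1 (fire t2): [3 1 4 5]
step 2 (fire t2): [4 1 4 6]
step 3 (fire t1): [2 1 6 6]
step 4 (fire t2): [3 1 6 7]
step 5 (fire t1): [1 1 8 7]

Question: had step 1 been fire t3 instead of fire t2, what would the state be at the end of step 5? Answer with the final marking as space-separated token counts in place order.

0 1 8 6

(re-executing from step 1 with the substitution; state before step 1: [2 1 4 4])
step 1 (fire t3): [2 1 4 4]
step 2 (fire t2): [3 1 4 5]
step 3 (fire t1): [1 1 6 5]
step 4 (fire t2): [2 1 6 6]
step 5 (fire t1): [0 1 8 6]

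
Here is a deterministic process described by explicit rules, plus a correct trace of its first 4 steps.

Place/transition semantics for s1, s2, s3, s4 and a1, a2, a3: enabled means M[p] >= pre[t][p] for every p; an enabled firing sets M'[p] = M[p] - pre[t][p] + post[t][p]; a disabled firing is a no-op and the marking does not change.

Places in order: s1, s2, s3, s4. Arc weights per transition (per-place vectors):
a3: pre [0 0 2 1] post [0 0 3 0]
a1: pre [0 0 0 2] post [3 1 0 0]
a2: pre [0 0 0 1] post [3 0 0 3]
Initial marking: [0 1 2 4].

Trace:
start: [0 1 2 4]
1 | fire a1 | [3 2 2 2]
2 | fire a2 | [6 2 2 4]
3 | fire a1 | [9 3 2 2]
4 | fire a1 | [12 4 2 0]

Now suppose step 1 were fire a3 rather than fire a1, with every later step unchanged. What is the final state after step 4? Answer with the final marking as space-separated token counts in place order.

(re-executing from step 1 with the substitution; state before step 1: [0 1 2 4])
1 | fire a3 | [0 1 3 3]
2 | fire a2 | [3 1 3 5]
3 | fire a1 | [6 2 3 3]
4 | fire a1 | [9 3 3 1]

9 3 3 1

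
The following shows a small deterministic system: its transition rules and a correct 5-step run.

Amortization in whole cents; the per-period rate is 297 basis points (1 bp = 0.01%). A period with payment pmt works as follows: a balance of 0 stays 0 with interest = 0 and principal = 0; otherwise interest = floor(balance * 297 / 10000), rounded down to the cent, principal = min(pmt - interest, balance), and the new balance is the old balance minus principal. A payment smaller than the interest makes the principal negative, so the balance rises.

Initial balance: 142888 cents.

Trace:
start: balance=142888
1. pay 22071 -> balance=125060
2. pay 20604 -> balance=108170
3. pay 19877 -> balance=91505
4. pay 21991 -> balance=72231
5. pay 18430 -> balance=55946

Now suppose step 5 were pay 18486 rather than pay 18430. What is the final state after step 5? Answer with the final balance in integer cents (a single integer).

(re-executing from step 5 with the substitution; state before step 5: balance=72231)
5. pay 18486 -> balance=55890

55890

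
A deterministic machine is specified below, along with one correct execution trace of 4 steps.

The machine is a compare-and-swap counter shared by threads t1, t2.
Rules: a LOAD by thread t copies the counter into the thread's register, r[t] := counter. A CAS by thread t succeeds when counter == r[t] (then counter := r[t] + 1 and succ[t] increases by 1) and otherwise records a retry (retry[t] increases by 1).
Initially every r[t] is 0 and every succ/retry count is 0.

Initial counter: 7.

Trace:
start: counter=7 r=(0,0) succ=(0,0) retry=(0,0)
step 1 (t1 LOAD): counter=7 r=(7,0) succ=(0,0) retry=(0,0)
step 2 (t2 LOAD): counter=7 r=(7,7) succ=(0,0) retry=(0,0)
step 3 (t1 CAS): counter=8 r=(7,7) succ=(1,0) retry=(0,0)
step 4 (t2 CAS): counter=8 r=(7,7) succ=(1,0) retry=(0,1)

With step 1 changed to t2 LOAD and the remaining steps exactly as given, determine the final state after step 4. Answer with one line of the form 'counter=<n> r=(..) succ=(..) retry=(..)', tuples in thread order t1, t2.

(re-executing from step 1 with the substitution; state before step 1: counter=7 r=(0,0) succ=(0,0) retry=(0,0))
step 1 (t2 LOAD): counter=7 r=(0,7) succ=(0,0) retry=(0,0)
step 2 (t2 LOAD): counter=7 r=(0,7) succ=(0,0) retry=(0,0)
step 3 (t1 CAS): counter=7 r=(0,7) succ=(0,0) retry=(1,0)
step 4 (t2 CAS): counter=8 r=(0,7) succ=(0,1) retry=(1,0)

counter=8 r=(0,7) succ=(0,1) retry=(1,0)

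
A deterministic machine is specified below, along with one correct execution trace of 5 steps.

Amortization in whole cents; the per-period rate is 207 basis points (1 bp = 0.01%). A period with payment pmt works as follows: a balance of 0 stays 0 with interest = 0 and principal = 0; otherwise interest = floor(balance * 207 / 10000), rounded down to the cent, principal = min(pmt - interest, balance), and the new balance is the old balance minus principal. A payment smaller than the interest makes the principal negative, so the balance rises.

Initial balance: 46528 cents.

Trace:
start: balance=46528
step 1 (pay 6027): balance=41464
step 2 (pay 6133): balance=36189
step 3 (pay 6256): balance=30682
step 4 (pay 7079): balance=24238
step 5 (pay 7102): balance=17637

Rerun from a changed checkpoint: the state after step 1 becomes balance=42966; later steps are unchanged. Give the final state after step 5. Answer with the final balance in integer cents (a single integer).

state after step 1 := balance=42966
step 2 (pay 6133): balance=37722
step 3 (pay 6256): balance=32246
step 4 (pay 7079): balance=25834
step 5 (pay 7102): balance=19266

19266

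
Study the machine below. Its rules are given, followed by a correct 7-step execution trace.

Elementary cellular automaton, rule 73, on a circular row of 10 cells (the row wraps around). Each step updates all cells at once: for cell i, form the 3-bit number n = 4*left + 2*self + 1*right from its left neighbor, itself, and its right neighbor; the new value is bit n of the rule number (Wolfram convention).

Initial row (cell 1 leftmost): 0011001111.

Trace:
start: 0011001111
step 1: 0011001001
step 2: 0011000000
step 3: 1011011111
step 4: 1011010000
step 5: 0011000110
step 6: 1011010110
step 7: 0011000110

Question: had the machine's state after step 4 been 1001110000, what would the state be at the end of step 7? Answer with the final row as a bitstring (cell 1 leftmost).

1101110110

state after step 4 := 1001110000
step 5: 0001010110
step 6: 1100000110
step 7: 1101110110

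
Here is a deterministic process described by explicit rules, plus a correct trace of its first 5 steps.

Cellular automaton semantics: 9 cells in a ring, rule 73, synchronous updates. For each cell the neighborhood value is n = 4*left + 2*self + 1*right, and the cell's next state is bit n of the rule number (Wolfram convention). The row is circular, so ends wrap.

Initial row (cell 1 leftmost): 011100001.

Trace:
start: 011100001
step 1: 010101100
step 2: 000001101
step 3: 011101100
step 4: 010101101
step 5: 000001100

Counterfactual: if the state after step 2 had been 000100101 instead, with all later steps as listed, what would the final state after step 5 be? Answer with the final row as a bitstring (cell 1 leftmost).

state after step 2 := 000100101
step 3: 010000000
step 4: 000111111
step 5: 010100001

010100001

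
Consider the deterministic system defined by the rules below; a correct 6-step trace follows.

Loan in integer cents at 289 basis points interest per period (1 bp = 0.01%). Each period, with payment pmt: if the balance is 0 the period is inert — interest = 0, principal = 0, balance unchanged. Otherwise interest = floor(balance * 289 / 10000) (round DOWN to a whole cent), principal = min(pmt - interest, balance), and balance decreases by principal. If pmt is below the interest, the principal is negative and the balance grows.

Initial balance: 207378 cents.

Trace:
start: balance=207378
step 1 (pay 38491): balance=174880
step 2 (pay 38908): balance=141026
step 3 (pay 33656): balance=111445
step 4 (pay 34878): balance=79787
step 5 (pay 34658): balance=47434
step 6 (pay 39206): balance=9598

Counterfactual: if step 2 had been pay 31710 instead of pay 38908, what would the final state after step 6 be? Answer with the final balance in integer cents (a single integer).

17666

(re-executing from step 2 with the substitution; state before step 2: balance=174880)
step 2 (pay 31710): balance=148224
step 3 (pay 33656): balance=118851
step 4 (pay 34878): balance=87407
step 5 (pay 34658): balance=55275
step 6 (pay 39206): balance=17666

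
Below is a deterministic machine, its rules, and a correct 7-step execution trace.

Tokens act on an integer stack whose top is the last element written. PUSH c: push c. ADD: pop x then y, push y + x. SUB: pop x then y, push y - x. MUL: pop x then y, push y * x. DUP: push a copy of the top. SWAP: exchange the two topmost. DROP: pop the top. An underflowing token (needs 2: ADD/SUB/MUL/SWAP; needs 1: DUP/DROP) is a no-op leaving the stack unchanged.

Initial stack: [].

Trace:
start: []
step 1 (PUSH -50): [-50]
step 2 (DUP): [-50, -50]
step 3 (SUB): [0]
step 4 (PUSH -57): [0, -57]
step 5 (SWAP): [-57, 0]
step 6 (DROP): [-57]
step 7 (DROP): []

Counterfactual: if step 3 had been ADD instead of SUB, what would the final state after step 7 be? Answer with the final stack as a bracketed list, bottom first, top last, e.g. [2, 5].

(re-executing from step 3 with the substitution; state before step 3: [-50, -50])
step 3 (ADD): [-100]
step 4 (PUSH -57): [-100, -57]
step 5 (SWAP): [-57, -100]
step 6 (DROP): [-57]
step 7 (DROP): []

[]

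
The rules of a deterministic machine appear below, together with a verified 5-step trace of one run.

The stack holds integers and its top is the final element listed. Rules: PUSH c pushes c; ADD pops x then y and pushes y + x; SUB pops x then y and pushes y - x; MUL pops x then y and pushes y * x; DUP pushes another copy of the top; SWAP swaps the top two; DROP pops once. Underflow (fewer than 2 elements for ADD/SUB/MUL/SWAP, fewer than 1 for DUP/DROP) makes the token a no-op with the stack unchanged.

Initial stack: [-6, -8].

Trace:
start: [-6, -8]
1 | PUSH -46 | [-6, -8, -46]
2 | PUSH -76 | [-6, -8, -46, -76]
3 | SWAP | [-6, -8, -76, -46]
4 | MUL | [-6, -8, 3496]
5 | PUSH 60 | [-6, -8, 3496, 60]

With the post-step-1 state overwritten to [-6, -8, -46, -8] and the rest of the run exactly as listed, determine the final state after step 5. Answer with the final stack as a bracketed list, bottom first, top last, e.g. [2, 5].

[-6, -8, -46, 608, 60]

state after step 1 := [-6, -8, -46, -8]
2 | PUSH -76 | [-6, -8, -46, -8, -76]
3 | SWAP | [-6, -8, -46, -76, -8]
4 | MUL | [-6, -8, -46, 608]
5 | PUSH 60 | [-6, -8, -46, 608, 60]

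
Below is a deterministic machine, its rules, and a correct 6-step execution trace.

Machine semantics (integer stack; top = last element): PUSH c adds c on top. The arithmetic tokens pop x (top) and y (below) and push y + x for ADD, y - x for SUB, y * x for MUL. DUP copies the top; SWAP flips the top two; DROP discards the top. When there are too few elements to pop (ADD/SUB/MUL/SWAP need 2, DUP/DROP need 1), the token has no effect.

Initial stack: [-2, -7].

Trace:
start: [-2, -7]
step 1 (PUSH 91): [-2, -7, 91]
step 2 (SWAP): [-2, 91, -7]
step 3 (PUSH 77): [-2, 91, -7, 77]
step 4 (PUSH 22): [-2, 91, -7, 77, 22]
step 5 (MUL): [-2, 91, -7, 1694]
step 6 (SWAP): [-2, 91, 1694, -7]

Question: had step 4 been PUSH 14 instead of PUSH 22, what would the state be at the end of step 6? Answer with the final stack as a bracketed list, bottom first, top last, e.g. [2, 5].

[-2, 91, 1078, -7]

(re-executing from step 4 with the substitution; state before step 4: [-2, 91, -7, 77])
step 4 (PUSH 14): [-2, 91, -7, 77, 14]
step 5 (MUL): [-2, 91, -7, 1078]
step 6 (SWAP): [-2, 91, 1078, -7]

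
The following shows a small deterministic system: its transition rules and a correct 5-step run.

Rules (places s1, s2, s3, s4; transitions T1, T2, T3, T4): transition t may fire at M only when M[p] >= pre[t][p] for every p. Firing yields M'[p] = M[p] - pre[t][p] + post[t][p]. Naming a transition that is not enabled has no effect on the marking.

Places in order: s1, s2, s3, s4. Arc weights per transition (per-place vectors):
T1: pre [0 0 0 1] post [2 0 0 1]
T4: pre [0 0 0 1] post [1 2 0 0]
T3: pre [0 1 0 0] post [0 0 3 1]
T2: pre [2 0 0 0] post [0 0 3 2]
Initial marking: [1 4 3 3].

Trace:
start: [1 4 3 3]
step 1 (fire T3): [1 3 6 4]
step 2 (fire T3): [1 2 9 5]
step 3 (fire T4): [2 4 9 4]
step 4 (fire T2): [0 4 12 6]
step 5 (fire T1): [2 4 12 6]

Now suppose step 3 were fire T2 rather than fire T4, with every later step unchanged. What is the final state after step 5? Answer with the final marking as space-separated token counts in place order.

(re-executing from step 3 with the substitution; state before step 3: [1 2 9 5])
step 3 (fire T2): [1 2 9 5]
step 4 (fire T2): [1 2 9 5]
step 5 (fire T1): [3 2 9 5]

3 2 9 5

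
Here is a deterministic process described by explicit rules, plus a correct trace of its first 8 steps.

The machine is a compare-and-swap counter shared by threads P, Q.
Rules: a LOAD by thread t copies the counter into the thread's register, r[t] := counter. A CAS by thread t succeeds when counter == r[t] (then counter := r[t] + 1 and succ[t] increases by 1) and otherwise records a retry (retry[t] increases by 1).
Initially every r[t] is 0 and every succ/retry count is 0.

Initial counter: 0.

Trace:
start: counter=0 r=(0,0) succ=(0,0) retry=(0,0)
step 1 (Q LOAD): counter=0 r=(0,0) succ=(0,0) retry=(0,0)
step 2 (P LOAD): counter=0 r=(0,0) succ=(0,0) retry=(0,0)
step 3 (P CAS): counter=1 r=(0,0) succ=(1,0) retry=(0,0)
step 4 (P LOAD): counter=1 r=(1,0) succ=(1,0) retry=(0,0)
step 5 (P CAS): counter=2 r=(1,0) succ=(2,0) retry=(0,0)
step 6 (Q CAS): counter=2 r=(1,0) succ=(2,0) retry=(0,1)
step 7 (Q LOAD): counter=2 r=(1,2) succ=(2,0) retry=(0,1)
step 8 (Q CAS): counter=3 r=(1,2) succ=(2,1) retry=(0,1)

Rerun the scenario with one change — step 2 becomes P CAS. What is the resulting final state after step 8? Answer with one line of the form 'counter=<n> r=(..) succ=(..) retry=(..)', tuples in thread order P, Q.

counter=3 r=(1,2) succ=(2,1) retry=(1,1)

(re-executing from step 2 with the substitution; state before step 2: counter=0 r=(0,0) succ=(0,0) retry=(0,0))
step 2 (P CAS): counter=1 r=(0,0) succ=(1,0) retry=(0,0)
step 3 (P CAS): counter=1 r=(0,0) succ=(1,0) retry=(1,0)
step 4 (P LOAD): counter=1 r=(1,0) succ=(1,0) retry=(1,0)
step 5 (P CAS): counter=2 r=(1,0) succ=(2,0) retry=(1,0)
step 6 (Q CAS): counter=2 r=(1,0) succ=(2,0) retry=(1,1)
step 7 (Q LOAD): counter=2 r=(1,2) succ=(2,0) retry=(1,1)
step 8 (Q CAS): counter=3 r=(1,2) succ=(2,1) retry=(1,1)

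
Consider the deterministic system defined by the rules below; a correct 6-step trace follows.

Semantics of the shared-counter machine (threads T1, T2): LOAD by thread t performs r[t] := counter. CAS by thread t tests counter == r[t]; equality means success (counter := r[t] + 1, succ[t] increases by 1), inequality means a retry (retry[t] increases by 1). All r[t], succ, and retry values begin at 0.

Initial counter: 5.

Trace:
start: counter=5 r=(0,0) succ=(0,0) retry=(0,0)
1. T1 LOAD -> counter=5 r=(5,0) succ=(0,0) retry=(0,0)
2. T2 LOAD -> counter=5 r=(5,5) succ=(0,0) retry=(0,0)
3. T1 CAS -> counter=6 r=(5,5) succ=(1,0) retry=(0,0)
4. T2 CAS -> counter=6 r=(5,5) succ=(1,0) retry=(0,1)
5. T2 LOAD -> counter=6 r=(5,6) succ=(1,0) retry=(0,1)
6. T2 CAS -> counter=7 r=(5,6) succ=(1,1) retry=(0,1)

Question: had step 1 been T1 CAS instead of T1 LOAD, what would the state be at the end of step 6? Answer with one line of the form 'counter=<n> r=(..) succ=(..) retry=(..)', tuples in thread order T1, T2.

counter=7 r=(0,6) succ=(0,2) retry=(2,0)

(re-executing from step 1 with the substitution; state before step 1: counter=5 r=(0,0) succ=(0,0) retry=(0,0))
1. T1 CAS -> counter=5 r=(0,0) succ=(0,0) retry=(1,0)
2. T2 LOAD -> counter=5 r=(0,5) succ=(0,0) retry=(1,0)
3. T1 CAS -> counter=5 r=(0,5) succ=(0,0) retry=(2,0)
4. T2 CAS -> counter=6 r=(0,5) succ=(0,1) retry=(2,0)
5. T2 LOAD -> counter=6 r=(0,6) succ=(0,1) retry=(2,0)
6. T2 CAS -> counter=7 r=(0,6) succ=(0,2) retry=(2,0)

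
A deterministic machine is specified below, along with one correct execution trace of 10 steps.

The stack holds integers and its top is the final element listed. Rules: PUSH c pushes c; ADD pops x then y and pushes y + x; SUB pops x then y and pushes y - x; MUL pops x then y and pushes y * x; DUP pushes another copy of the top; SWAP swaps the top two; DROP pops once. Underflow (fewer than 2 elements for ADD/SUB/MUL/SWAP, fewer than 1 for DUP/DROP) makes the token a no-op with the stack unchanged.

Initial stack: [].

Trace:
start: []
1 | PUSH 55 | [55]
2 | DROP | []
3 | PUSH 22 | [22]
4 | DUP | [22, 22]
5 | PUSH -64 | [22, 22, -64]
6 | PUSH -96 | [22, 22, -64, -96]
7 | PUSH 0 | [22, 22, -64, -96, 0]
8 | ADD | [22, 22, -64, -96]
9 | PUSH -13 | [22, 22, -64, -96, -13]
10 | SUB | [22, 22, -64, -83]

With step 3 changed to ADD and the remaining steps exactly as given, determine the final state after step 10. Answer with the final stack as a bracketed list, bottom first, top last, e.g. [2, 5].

(re-executing from step 3 with the substitution; state before step 3: [])
3 | ADD | []
4 | DUP | []
5 | PUSH -64 | [-64]
6 | PUSH -96 | [-64, -96]
7 | PUSH 0 | [-64, -96, 0]
8 | ADD | [-64, -96]
9 | PUSH -13 | [-64, -96, -13]
10 | SUB | [-64, -83]

[-64, -83]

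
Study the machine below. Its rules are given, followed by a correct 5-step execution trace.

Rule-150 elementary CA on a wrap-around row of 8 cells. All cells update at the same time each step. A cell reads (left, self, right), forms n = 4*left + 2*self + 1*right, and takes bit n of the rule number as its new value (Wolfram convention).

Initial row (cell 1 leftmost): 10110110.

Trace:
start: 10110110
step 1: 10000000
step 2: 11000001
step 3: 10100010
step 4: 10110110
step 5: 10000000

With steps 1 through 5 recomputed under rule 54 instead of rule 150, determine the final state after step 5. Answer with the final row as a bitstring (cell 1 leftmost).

(re-executing steps 1..5 under rule 54; state before step 1: 10110110)
step 1: 11001001
step 2: 00111110
step 3: 01000001
step 4: 11100011
step 5: 00010100

00010100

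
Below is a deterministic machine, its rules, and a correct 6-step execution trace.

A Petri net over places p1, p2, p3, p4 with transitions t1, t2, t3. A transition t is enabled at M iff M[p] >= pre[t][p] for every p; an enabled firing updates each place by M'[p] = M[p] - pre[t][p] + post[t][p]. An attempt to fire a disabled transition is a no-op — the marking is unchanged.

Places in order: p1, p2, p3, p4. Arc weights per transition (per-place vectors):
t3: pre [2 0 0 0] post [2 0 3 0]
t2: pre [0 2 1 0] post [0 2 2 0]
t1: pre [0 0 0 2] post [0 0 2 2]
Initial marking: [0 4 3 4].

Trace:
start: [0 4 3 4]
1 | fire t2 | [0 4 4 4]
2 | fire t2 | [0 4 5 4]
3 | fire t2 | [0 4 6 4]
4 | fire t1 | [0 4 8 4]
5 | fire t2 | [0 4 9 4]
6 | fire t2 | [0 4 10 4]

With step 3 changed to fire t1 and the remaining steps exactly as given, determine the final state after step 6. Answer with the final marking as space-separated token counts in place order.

0 4 11 4

(re-executing from step 3 with the substitution; state before step 3: [0 4 5 4])
3 | fire t1 | [0 4 7 4]
4 | fire t1 | [0 4 9 4]
5 | fire t2 | [0 4 10 4]
6 | fire t2 | [0 4 11 4]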